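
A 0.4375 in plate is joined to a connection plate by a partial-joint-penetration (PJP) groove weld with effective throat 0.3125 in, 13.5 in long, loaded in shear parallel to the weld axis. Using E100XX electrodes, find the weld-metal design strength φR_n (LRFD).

E100XX → F_EXX = 100 ksi.
Effective throat (given) t_e = 0.3125 in.
A_we = 0.3125 × 13.5 = 4.219 in².
F_nw = 0.6 F_EXX = 60 ksi.
φR_n = 0.75 × 60 × 4.219 = 189.8 kips.

φR_n ≈ 190 kips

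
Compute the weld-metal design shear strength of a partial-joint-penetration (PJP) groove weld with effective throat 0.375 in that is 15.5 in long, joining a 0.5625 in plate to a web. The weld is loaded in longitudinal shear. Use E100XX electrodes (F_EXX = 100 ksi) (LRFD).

Effective throat (given) t_e = 0.375 in.
A_we = 0.375 × 15.5 = 5.812 in².
F_nw = 0.6 F_EXX = 60 ksi.
φR_n = 0.75 × 60 × 5.812 = 261.6 kips.

φR_n ≈ 262 kips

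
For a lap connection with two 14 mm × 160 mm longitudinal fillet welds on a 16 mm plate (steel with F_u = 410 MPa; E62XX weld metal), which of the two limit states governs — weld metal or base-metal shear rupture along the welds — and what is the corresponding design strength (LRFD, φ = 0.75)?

E62XX → F_EXX = 620 MPa.
t_e = 0.707 × 14 = 9.898 mm; L = 320 mm.
Weld metal: φR_n = 0.75 × 0.6 × 620 × 9.898 × 320 × 10⁻³ = 883.7 kN.
Base metal (shear rupture): φR_n = 0.75 × 0.6 × 410 × 16 × 320 × 10⁻³ = 944.6 kN.
Governing: weld metal.

φR_n ≈ 884 kN (weld metal governs)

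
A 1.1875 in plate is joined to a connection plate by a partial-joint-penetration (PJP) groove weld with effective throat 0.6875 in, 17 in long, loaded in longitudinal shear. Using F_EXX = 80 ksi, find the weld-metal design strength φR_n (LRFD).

Effective throat (given) t_e = 0.6875 in.
A_we = 0.6875 × 17 = 11.69 in².
F_nw = 0.6 F_EXX = 48 ksi.
φR_n = 0.75 × 48 × 11.69 = 420.8 kip.

φR_n ≈ 421 kip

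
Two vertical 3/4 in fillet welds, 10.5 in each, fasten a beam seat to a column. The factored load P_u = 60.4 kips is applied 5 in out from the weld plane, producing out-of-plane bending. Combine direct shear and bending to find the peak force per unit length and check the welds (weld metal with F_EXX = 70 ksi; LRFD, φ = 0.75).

f_max ≈ 8.71 kip/in; adequate

L_w = 2 × 10.5 = 21 in; section modulus (unit throat) S = 2 × L²/6 = 36.75 in².
Direct shear f_v = P/L_w = 60.4/21 = 2.876 kip/in.
Moment M = P × e = 60.4 × 5 = 302 kip·in; bending f_b = M/S = 8.218 kip/in.
f_max = √(f_v² + f_b²) = √(2.876² + 8.218²) = 8.706 kip/in.
φr_n = 0.75 × 0.6 × 70 × (0.707 × 0.75) = 16.7 kip/in → adequate.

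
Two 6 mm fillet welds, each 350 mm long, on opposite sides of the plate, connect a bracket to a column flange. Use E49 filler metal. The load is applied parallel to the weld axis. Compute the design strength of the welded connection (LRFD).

φR_n ≈ 655 kN

E49XX → F_EXX = 490 MPa.
Effective throat t_e = 0.707 × 6 = 4.242 mm.
Total length L = 700 mm; A_we = 4.242 × 700 = 2969 mm².
F_nw = 0.6 F_EXX = 0.6 × 490 = 294 MPa.
φR_n = 0.75 × 294 × 2969 × 10⁻³ = 654.8 kN.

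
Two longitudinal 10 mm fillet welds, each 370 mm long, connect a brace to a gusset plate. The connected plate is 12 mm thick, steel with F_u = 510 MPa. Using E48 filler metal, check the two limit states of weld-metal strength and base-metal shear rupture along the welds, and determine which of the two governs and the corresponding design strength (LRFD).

φR_n ≈ 1130 kN (weld metal governs)

E48XX → F_EXX = 480 MPa.
t_e = 0.707 × 10 = 7.07 mm; L = 740 mm.
Weld metal: φR_n = 0.75 × 0.6 × 480 × 7.07 × 740 × 10⁻³ = 1130 kN.
Base metal (shear rupture): φR_n = 0.75 × 0.6 × 510 × 12 × 740 × 10⁻³ = 2038 kN.
Governing: weld metal.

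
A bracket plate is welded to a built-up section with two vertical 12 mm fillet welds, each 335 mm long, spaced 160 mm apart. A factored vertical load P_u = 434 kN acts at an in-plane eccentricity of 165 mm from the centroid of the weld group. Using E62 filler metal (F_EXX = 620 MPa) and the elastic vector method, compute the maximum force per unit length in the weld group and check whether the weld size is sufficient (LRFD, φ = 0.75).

f_max ≈ 1650 N/mm; adequate

Total weld length L_w = 670 mm. Treat welds as unit-width lines.
Polar moment about centroid: J = 2[d³/12 + d(b/2)²] = 2[335³/12 + 335×80²] = 10550000 mm³.
Direct shear f_v = P/L_w = 434×10³ / 670 = 647.8 N/mm (vertical).
Torsion M = P·e = 434×10³ × 165 = 71610000 N·mm.
Critical point at (x, y) = (80, 167.5) from centroid. f_tx = M·y/J = 1137 N/mm; f_ty = M·x/J = 542.8 N/mm.
Resultant f_max = √[f_tx² + (f_v + f_ty)²] = √[1137² + (647.8 + 542.8)²] = 1646 N/mm.
Capacity per unit length: φr_n = 0.75 × 0.6 × 620 × (0.707 × 12) = 2367 N/mm.
1646 ≤ 2367 → adequate.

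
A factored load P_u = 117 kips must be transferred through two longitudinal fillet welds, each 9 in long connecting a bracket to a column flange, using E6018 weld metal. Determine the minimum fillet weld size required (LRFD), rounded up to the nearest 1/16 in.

w = 3/8 in

E60XX → F_EXX = 60 ksi.
Total weld length L = 18 in.
Required throat t_e = P_u / (φ × 0.6 F_EXX × L) = 117 / (0.75 × 0.6 × 60 × 18) = 0.2407 in.
Required leg w = t_e / 0.707 = 0.3405 in → use 3/8 in.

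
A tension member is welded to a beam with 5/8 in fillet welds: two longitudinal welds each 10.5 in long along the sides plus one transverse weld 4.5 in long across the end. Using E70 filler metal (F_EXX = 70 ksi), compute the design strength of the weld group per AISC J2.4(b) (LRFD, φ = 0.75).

t_e = 0.707 × 0.625 = 0.4419 in.
R_nwl = 0.6 × 70 × 0.4419 × 21 = 389.7 kips (longitudinal, 2 welds).
R_nwt = 0.6 × 70 × 0.4419 × 4.5 = 83.51 kips (transverse, base value).
(i) R_nwl + R_nwt = 473.2 kips; (ii) 0.85 R_nwl + 1.5 R_nwt = 456.5 kips.
R_n = max = 473.2 kips [governs: (i)]; φR_n = 354.9 kips.

φR_n ≈ 355 kips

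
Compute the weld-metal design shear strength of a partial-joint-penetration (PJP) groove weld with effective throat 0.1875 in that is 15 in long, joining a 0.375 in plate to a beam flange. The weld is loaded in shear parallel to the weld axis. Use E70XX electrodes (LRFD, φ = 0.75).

φR_n ≈ 88.6 kip

E70XX → F_EXX = 70 ksi.
Effective throat (given) t_e = 0.1875 in.
A_we = 0.1875 × 15 = 2.812 in².
F_nw = 0.6 F_EXX = 42 ksi.
φR_n = 0.75 × 42 × 2.812 = 88.59 kip.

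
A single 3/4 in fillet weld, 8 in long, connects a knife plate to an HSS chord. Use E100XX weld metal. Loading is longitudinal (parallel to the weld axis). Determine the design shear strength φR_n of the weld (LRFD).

φR_n ≈ 191 kip

E100XX → F_EXX = 100 ksi.
Effective throat t_e = 0.707 × 0.75 = 0.5302 in.
Total length L = 8 in; A_we = 0.5302 × 8 = 4.242 in².
F_nw = 0.6 F_EXX = 0.6 × 100 = 60 ksi.
φR_n = 0.75 × 60 × 4.242 = 190.9 kip.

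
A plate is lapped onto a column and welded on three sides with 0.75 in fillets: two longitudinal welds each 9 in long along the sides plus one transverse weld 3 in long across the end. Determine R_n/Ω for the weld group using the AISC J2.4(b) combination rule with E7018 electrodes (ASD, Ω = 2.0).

E70XX → F_EXX = 70 ksi.
t_e = 0.707 × 0.75 = 0.5302 in.
R_nwl = 0.6 × 70 × 0.5302 × 18 = 400.9 kip (longitudinal, 2 welds).
R_nwt = 0.6 × 70 × 0.5302 × 3 = 66.81 kip (transverse, base value).
(i) R_nwl + R_nwt = 467.7 kip; (ii) 0.85 R_nwl + 1.5 R_nwt = 441 kip.
R_n = max = 467.7 kip [governs: (i)]; R_n/Ω = 233.8 kip.

R_n/Ω ≈ 234 kip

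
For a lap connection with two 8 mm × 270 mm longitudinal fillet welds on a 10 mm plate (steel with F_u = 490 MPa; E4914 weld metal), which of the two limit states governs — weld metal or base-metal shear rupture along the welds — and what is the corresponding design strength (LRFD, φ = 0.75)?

φR_n ≈ 673 kN (weld metal governs)

E49XX → F_EXX = 490 MPa.
t_e = 0.707 × 8 = 5.656 mm; L = 540 mm.
Weld metal: φR_n = 0.75 × 0.6 × 490 × 5.656 × 540 × 10⁻³ = 673.5 kN.
Base metal (shear rupture): φR_n = 0.75 × 0.6 × 490 × 10 × 540 × 10⁻³ = 1191 kN.
Governing: weld metal.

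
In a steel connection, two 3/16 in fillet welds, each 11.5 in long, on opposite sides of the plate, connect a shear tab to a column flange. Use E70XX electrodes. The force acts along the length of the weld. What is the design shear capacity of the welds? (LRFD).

φR_n ≈ 96 kip

E70XX → F_EXX = 70 ksi.
Effective throat t_e = 0.707 × 0.1875 = 0.1326 in.
Total length L = 23 in; A_we = 0.1326 × 23 = 3.049 in².
F_nw = 0.6 F_EXX = 0.6 × 70 = 42 ksi.
φR_n = 0.75 × 42 × 3.049 = 96.04 kip.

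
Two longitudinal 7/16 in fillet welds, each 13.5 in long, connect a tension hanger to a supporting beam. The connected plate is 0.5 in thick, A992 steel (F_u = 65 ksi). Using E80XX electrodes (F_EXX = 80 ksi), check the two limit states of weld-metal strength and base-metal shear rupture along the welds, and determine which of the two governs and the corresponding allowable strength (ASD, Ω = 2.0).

t_e = 0.707 × 0.4375 = 0.3093 in; L = 27 in.
Weld metal: R_n/Ω = (1/2.0) × 0.6 × 80 × 0.3093 × 27 = 200.4 kip.
Base metal (shear rupture): R_n/Ω = (1/2.0) × 0.6 × 65 × 0.5 × 27 = 263.2 kip.
Governing: weld metal.

R_n/Ω ≈ 200 kip (weld metal governs)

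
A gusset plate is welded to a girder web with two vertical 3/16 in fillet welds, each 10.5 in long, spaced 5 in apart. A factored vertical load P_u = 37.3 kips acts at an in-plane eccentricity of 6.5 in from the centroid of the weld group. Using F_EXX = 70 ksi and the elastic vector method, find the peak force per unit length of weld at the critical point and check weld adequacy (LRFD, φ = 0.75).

f_max ≈ 5.36 kip/in; NOT adequate

Total weld length L_w = 21 in. Treat welds as unit-width lines.
Polar moment about centroid: J = 2[d³/12 + d(b/2)²] = 2[10.5³/12 + 10.5×2.5²] = 324.2 in³.
Direct shear f_v = P/L_w = 37.3 / 21 = 1.776 kip/in (vertical).
Torsion M = P·e = 37.3 × 6.5 = 242.45 kip·in.
Critical point at (x, y) = (2.5, 5.25) from centroid. f_tx = M·y/J = 3.926 kip/in; f_ty = M·x/J = 1.87 kip/in.
Resultant f_max = √[f_tx² + (f_v + f_ty)²] = √[3.926² + (1.776 + 1.87)²] = 5.358 kip/in.
Capacity per unit length: φr_n = 0.75 × 0.6 × 70 × (0.707 × 0.1875) = 4.176 kip/in.
5.358 > 4.176 → NOT adequate.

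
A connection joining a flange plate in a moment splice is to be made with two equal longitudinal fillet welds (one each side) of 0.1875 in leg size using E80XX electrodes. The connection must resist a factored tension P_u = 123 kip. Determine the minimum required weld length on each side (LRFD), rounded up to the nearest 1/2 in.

E80XX → F_EXX = 80 ksi.
Throat t_e = 0.707 × 0.1875 = 0.1326 in.
φr_n = 0.75 × 0.6 × 80 × 0.1326 = 4.772 kip/in.
L_req = P_u / φr_n = 123 / 4.772 = 25.77 in total.
Per side: 25.77 / 2 = 12.89 in.
Round up → use L = 13 in on each side.

L = 13 in on each side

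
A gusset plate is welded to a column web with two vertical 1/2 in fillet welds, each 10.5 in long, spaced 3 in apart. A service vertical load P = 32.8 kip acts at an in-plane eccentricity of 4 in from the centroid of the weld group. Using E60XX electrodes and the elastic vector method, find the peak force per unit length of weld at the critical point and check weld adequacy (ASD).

f_max ≈ 3.73 kip/in; adequate

E60XX → F_EXX = 60 ksi.
Total weld length L_w = 21 in. Treat welds as unit-width lines.
Polar moment about centroid: J = 2[d³/12 + d(b/2)²] = 2[10.5³/12 + 10.5×1.5²] = 240.2 in³.
Direct shear f_v = P/L_w = 32.8 / 21 = 1.562 kip/in (vertical).
Torsion M = P·e = 32.8 × 4 = 131.2 kip·in.
Critical point at (x, y) = (1.5, 5.25) from centroid. f_tx = M·y/J = 2.868 kip/in; f_ty = M·x/J = 0.8194 kip/in.
Resultant f_max = √[f_tx² + (f_v + f_ty)²] = √[2.868² + (1.562 + 0.8194)²] = 3.728 kip/in.
Capacity per unit length: r_n/Ω = (1/2.0) × 0.6 × 60 × (0.707 × 0.5) = 6.363 kip/in.
3.728 ≤ 6.363 → adequate.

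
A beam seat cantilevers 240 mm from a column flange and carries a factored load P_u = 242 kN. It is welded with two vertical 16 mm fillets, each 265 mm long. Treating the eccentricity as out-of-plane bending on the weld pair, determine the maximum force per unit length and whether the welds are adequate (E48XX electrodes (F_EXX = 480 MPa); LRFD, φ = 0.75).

L_w = 2 × 265 = 530 mm; section modulus (unit throat) S = 2 × L²/6 = 23410 mm².
Direct shear f_v = P/L_w = 242×10³/530 = 456.6 N/mm.
Moment M = P × e = 242×10³ × 240 = 58080000 N·mm; bending f_b = M/S = 2481 N/mm.
f_max = √(f_v² + f_b²) = √(456.6² + 2481²) = 2523 N/mm.
φr_n = 0.75 × 0.6 × 480 × (0.707 × 16) = 2443 N/mm → NOT adequate.

f_max ≈ 2520 N/mm; NOT adequate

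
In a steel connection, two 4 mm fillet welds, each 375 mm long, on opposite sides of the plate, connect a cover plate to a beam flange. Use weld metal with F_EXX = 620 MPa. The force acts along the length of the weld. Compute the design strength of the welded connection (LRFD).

Effective throat t_e = 0.707 × 4 = 2.828 mm.
Total length L = 750 mm; A_we = 2.828 × 750 = 2121 mm².
F_nw = 0.6 F_EXX = 0.6 × 620 = 372 MPa.
φR_n = 0.75 × 372 × 2121 × 10⁻³ = 591.8 kN.

φR_n ≈ 592 kN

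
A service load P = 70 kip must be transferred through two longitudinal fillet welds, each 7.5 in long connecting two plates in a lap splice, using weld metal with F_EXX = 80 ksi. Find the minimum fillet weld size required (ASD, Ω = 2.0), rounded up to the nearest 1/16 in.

w = 5/16 in

Total weld length L = 15 in.
Required throat t_e = P × Ω / (0.6 F_EXX × L) = 70 × 2.0 / (0.6 × 80 × 15) = 0.1944 in.
Required leg w = t_e / 0.707 = 0.275 in → use 5/16 in.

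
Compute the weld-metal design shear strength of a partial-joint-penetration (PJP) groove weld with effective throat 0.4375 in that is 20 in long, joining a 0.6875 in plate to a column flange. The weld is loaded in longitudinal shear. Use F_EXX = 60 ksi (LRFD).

φR_n ≈ 236 kip

Effective throat (given) t_e = 0.4375 in.
A_we = 0.4375 × 20 = 8.75 in².
F_nw = 0.6 F_EXX = 36 ksi.
φR_n = 0.75 × 36 × 8.75 = 236.2 kip.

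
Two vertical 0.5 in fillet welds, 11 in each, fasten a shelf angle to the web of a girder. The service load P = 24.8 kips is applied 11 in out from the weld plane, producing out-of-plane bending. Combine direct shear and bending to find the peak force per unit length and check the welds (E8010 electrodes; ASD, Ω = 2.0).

E80XX → F_EXX = 80 ksi.
L_w = 2 × 11 = 22 in; section modulus (unit throat) S = 2 × L²/6 = 40.33 in².
Direct shear f_v = P/L_w = 24.8/22 = 1.127 kip/in.
Moment M = P × e = 24.8 × 11 = 272.8 kip·in; bending f_b = M/S = 6.764 kip/in.
f_max = √(f_v² + f_b²) = √(1.127² + 6.764²) = 6.857 kip/in.
r_n/Ω = (1/2.0) × 0.6 × 80 × (0.707 × 0.5) = 8.484 kip/in → adequate.

f_max ≈ 6.86 kip/in; adequate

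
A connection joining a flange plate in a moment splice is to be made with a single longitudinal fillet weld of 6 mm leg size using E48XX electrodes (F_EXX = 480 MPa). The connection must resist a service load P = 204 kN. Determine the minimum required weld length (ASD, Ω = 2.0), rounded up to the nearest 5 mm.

L = 335 mm

Throat t_e = 0.707 × 6 = 4.242 mm.
r_n/Ω = (0.6 × 480 × 4.242) / 2.0 = 610.8 N/mm = 0.6108 kN/mm.
L_req = P / (r_n/Ω) = 204 / 0.6108 = 334 mm total.
Round up → use L = 335 mm.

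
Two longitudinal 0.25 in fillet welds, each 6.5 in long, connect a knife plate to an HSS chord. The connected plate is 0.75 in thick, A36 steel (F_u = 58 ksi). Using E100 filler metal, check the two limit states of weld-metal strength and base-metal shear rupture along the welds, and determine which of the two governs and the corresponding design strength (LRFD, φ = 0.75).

φR_n ≈ 103 kip (weld metal governs)

E100XX → F_EXX = 100 ksi.
t_e = 0.707 × 0.25 = 0.1767 in; L = 13 in.
Weld metal: φR_n = 0.75 × 0.6 × 100 × 0.1767 × 13 = 103.4 kip.
Base metal (shear rupture): φR_n = 0.75 × 0.6 × 58 × 0.75 × 13 = 254.5 kip.
Governing: weld metal.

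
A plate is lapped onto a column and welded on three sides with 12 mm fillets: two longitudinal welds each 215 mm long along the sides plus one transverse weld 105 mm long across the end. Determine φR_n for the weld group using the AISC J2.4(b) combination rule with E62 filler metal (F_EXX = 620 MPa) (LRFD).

φR_n ≈ 1270 kN

t_e = 0.707 × 12 = 8.484 mm.
R_nwl = 0.6 × 620 × 8.484 × 430 × 10⁻³ = 1357 kN (longitudinal, 2 welds).
R_nwt = 0.6 × 620 × 8.484 × 105 × 10⁻³ = 331.4 kN (transverse, base value).
(i) R_nwl + R_nwt = 1688 kN; (ii) 0.85 R_nwl + 1.5 R_nwt = 1651 kN.
R_n = max = 1688 kN [governs: (i)]; φR_n = 1266 kN.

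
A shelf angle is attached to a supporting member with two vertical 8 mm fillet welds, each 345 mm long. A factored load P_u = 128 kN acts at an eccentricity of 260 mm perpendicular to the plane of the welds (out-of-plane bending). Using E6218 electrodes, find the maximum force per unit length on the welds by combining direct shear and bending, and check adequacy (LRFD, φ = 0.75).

f_max ≈ 859 N/mm; adequate

E62XX → F_EXX = 620 MPa.
L_w = 2 × 345 = 690 mm; section modulus (unit throat) S = 2 × L²/6 = 39680 mm².
Direct shear f_v = P/L_w = 128×10³/690 = 185.5 N/mm.
Moment M = P × e = 128×10³ × 260 = 33280000 N·mm; bending f_b = M/S = 838.8 N/mm.
f_max = √(f_v² + f_b²) = √(185.5² + 838.8²) = 859.1 N/mm.
φr_n = 0.75 × 0.6 × 620 × (0.707 × 8) = 1578 N/mm → adequate.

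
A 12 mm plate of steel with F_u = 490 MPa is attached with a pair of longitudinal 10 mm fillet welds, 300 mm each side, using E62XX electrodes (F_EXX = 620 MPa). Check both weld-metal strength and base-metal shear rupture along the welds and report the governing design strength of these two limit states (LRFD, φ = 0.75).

t_e = 0.707 × 10 = 7.07 mm; L = 600 mm.
Weld metal: φR_n = 0.75 × 0.6 × 620 × 7.07 × 600 × 10⁻³ = 1184 kN.
Base metal (shear rupture): φR_n = 0.75 × 0.6 × 490 × 12 × 600 × 10⁻³ = 1588 kN.
Governing: weld metal.

φR_n ≈ 1180 kN (weld metal governs)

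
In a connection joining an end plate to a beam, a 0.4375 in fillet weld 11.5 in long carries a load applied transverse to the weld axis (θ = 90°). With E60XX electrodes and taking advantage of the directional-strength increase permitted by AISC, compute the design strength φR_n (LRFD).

φR_n ≈ 144 kip

E60XX → F_EXX = 60 ksi.
t_e = 0.707 × 0.4375 = 0.3093 in; A_we = 0.3093 × 11.5 = 3.557 in².
Directional factor: 1.0 + 0.5 sin^1.5(90°) = 1.5.
F_nw = 0.6 × 60 × 1.5 = 54 ksi.
φR_n = 0.75 × 54 × 3.557 = 144.1 kip.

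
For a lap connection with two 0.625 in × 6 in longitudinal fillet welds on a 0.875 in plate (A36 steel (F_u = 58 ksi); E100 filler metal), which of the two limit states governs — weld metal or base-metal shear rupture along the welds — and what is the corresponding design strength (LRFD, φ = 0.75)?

φR_n ≈ 239 kip (weld metal governs)

E100XX → F_EXX = 100 ksi.
t_e = 0.707 × 0.625 = 0.4419 in; L = 12 in.
Weld metal: φR_n = 0.75 × 0.6 × 100 × 0.4419 × 12 = 238.6 kip.
Base metal (shear rupture): φR_n = 0.75 × 0.6 × 58 × 0.875 × 12 = 274 kip.
Governing: weld metal.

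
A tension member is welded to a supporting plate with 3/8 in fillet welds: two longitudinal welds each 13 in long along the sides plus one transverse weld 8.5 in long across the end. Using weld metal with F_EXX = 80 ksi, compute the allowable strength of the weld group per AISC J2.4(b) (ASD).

R_n/Ω ≈ 222 kips

t_e = 0.707 × 0.375 = 0.2651 in.
R_nwl = 0.6 × 80 × 0.2651 × 26 = 330.9 kips (longitudinal, 2 welds).
R_nwt = 0.6 × 80 × 0.2651 × 8.5 = 108.2 kips (transverse, base value).
(i) R_nwl + R_nwt = 439 kips; (ii) 0.85 R_nwl + 1.5 R_nwt = 443.5 kips.
R_n = max = 443.5 kips [governs: (ii)]; R_n/Ω = 221.8 kips.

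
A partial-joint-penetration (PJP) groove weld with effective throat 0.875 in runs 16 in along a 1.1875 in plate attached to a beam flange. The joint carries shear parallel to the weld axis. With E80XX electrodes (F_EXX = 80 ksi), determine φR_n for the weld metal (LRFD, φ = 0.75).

Effective throat (given) t_e = 0.875 in.
A_we = 0.875 × 16 = 14 in².
F_nw = 0.6 F_EXX = 48 ksi.
φR_n = 0.75 × 48 × 14 = 504 kips.

φR_n ≈ 504 kips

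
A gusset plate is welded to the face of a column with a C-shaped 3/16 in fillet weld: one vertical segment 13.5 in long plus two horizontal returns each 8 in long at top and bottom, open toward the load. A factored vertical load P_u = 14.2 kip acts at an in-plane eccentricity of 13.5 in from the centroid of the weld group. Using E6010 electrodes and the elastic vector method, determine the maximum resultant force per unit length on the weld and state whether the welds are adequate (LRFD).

E60XX → F_EXX = 60 ksi.
Total weld length L_w = 29.5 in. Treat welds as unit-width lines.
Centroid: x̄ = 2×8×4 / 29.5 = 2.169 in from the vertical weld.
Polar moment about centroid: J = I_x + I_y = [13.5³/12 + 2×8×6.75²] + [13.5×2.169² + 2(8³/12 + 8×1.831²)] = 1137 in³.
Direct shear f_v = P/L_w = 14.2 / 29.5 = 0.4814 kip/in (vertical).
Torsion M = P·e = 14.2 × 13.5 = 191.7 kip·in.
Critical point at (x, y) = (5.831, 6.75) from centroid. f_tx = M·y/J = 1.139 kip/in; f_ty = M·x/J = 0.9835 kip/in.
Resultant f_max = √[f_tx² + (f_v + f_ty)²] = √[1.139² + (0.4814 + 0.9835)²] = 1.855 kip/in.
Capacity per unit length: φr_n = 0.75 × 0.6 × 60 × (0.707 × 0.1875) = 3.579 kip/in.
1.855 ≤ 3.579 → adequate.

f_max ≈ 1.86 kip/in; adequate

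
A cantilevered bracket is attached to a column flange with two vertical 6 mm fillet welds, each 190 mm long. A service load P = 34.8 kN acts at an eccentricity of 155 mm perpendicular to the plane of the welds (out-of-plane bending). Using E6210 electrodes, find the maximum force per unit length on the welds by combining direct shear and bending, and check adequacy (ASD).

E62XX → F_EXX = 620 MPa.
L_w = 2 × 190 = 380 mm; section modulus (unit throat) S = 2 × L²/6 = 12030 mm².
Direct shear f_v = P/L_w = 34.8×10³/380 = 91.58 N/mm.
Moment M = P × e = 34.8×10³ × 155 = 5394000 N·mm; bending f_b = M/S = 448.3 N/mm.
f_max = √(f_v² + f_b²) = √(91.58² + 448.3²) = 457.5 N/mm.
r_n/Ω = (1/2.0) × 0.6 × 620 × (0.707 × 6) = 789 N/mm → adequate.

f_max ≈ 458 N/mm; adequate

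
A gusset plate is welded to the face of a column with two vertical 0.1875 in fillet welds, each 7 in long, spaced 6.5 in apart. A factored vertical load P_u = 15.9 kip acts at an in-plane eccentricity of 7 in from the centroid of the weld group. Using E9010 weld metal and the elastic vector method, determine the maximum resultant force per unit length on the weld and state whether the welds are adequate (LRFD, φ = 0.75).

f_max ≈ 3.47 kip/in; adequate

E90XX → F_EXX = 90 ksi.
Total weld length L_w = 14 in. Treat welds as unit-width lines.
Polar moment about centroid: J = 2[d³/12 + d(b/2)²] = 2[7³/12 + 7×3.25²] = 205 in³.
Direct shear f_v = P/L_w = 15.9 / 14 = 1.136 kip/in (vertical).
Torsion M = P·e = 15.9 × 7 = 111.3 kip·in.
Critical point at (x, y) = (3.25, 3.5) from centroid. f_tx = M·y/J = 1.9 kip/in; f_ty = M·x/J = 1.764 kip/in.
Resultant f_max = √[f_tx² + (f_v + f_ty)²] = √[1.9² + (1.136 + 1.764)²] = 3.467 kip/in.
Capacity per unit length: φr_n = 0.75 × 0.6 × 90 × (0.707 × 0.1875) = 5.369 kip/in.
3.467 ≤ 5.369 → adequate.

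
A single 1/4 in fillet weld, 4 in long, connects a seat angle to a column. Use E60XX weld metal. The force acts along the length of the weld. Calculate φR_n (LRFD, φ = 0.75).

φR_n ≈ 19.1 kip

E60XX → F_EXX = 60 ksi.
Effective throat t_e = 0.707 × 0.25 = 0.1767 in.
Total length L = 4 in; A_we = 0.1767 × 4 = 0.707 in².
F_nw = 0.6 F_EXX = 0.6 × 60 = 36 ksi.
φR_n = 0.75 × 36 × 0.707 = 19.09 kip.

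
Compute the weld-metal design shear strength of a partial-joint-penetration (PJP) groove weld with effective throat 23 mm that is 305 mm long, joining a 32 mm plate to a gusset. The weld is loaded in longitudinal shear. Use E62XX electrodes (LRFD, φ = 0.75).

φR_n ≈ 1960 kN

E62XX → F_EXX = 620 MPa.
Effective throat (given) t_e = 23 mm.
A_we = 23 × 305 = 7015 mm².
F_nw = 0.6 F_EXX = 372 MPa.
φR_n = 0.75 × 372 × 7015 × 10⁻³ = 1957 kN.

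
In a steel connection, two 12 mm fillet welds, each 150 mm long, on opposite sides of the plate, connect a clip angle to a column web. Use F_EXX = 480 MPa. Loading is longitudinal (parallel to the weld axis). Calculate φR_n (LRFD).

Effective throat t_e = 0.707 × 12 = 8.484 mm.
Total length L = 300 mm; A_we = 8.484 × 300 = 2545 mm².
F_nw = 0.6 F_EXX = 0.6 × 480 = 288 MPa.
φR_n = 0.75 × 288 × 2545 × 10⁻³ = 549.8 kN.

φR_n ≈ 550 kN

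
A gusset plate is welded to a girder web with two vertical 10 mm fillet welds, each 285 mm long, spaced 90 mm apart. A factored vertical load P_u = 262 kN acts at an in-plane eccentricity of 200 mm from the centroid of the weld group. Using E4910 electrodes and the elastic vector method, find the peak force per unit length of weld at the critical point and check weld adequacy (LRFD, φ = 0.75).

E49XX → F_EXX = 490 MPa.
Total weld length L_w = 570 mm. Treat welds as unit-width lines.
Polar moment about centroid: J = 2[d³/12 + d(b/2)²] = 2[285³/12 + 285×45²] = 5012000 mm³.
Direct shear f_v = P/L_w = 262×10³ / 570 = 459.6 N/mm (vertical).
Torsion M = P·e = 262×10³ × 200 = 52400000 N·mm.
Critical point at (x, y) = (45, 142.5) from centroid. f_tx = M·y/J = 1490 N/mm; f_ty = M·x/J = 470.4 N/mm.
Resultant f_max = √[f_tx² + (f_v + f_ty)²] = √[1490² + (459.6 + 470.4)²] = 1756 N/mm.
Capacity per unit length: φr_n = 0.75 × 0.6 × 490 × (0.707 × 10) = 1559 N/mm.
1756 > 1559 → NOT adequate.

f_max ≈ 1760 N/mm; NOT adequate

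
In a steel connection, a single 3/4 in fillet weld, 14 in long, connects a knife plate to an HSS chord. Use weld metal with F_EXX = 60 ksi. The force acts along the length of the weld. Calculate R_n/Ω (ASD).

Effective throat t_e = 0.707 × 0.75 = 0.5302 in.
Total length L = 14 in; A_we = 0.5302 × 14 = 7.423 in².
F_nw = 0.6 F_EXX = 0.6 × 60 = 36 ksi.
R_n = 36 × 7.423 = 267.2 kip; R_n/Ω = 267.2/2.0 = 133.6 kip.

R_n/Ω ≈ 134 kip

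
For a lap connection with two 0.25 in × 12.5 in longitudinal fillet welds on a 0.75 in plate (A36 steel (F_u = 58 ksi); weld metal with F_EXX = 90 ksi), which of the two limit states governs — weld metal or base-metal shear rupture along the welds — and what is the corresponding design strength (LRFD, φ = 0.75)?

t_e = 0.707 × 0.25 = 0.1767 in; L = 25 in.
Weld metal: φR_n = 0.75 × 0.6 × 90 × 0.1767 × 25 = 179 kips.
Base metal (shear rupture): φR_n = 0.75 × 0.6 × 58 × 0.75 × 25 = 489.4 kips.
Governing: weld metal.

φR_n ≈ 179 kips (weld metal governs)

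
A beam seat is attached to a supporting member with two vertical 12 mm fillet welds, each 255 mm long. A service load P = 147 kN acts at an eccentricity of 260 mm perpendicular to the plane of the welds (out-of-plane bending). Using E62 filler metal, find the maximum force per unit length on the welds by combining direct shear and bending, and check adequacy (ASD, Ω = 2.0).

E62XX → F_EXX = 620 MPa.
L_w = 2 × 255 = 510 mm; section modulus (unit throat) S = 2 × L²/6 = 21680 mm².
Direct shear f_v = P/L_w = 147×10³/510 = 288.2 N/mm.
Moment M = P × e = 147×10³ × 260 = 38220000 N·mm; bending f_b = M/S = 1763 N/mm.
f_max = √(f_v² + f_b²) = √(288.2² + 1763²) = 1787 N/mm.
r_n/Ω = (1/2.0) × 0.6 × 620 × (0.707 × 12) = 1578 N/mm → NOT adequate.

f_max ≈ 1790 N/mm; NOT adequate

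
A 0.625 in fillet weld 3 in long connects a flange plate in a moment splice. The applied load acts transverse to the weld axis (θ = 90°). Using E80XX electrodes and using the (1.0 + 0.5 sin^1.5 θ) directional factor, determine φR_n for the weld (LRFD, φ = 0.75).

E80XX → F_EXX = 80 ksi.
t_e = 0.707 × 0.625 = 0.4419 in; A_we = 0.4419 × 3 = 1.326 in².
Directional factor: 1.0 + 0.5 sin^1.5(90°) = 1.5.
F_nw = 0.6 × 80 × 1.5 = 72 ksi.
φR_n = 0.75 × 72 × 1.326 = 71.58 kips.

φR_n ≈ 71.6 kips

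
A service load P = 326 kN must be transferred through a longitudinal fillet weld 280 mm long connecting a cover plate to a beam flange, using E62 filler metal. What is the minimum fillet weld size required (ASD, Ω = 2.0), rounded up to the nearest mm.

E62XX → F_EXX = 620 MPa.
Total weld length L = 280 mm.
Required throat t_e = P × Ω / (0.6 F_EXX × L) = 326 × 2.0 / (0.6 × 620 × 280 × 10⁻³) = 6.26 mm.
Required leg w = t_e / 0.707 = 8.854 mm → use 9 mm.

w = 9 mm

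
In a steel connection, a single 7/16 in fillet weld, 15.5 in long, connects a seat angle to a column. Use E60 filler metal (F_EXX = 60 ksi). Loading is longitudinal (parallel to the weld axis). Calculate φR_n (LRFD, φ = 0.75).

Effective throat t_e = 0.707 × 0.4375 = 0.3093 in.
Total length L = 15.5 in; A_we = 0.3093 × 15.5 = 4.794 in².
F_nw = 0.6 F_EXX = 0.6 × 60 = 36 ksi.
φR_n = 0.75 × 36 × 4.794 = 129.4 kip.

φR_n ≈ 129 kip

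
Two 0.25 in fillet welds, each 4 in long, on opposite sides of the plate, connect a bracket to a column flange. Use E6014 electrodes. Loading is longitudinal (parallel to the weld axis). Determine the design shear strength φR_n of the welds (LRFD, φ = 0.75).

φR_n ≈ 38.2 kips

E60XX → F_EXX = 60 ksi.
Effective throat t_e = 0.707 × 0.25 = 0.1767 in.
Total length L = 8 in; A_we = 0.1767 × 8 = 1.414 in².
F_nw = 0.6 F_EXX = 0.6 × 60 = 36 ksi.
φR_n = 0.75 × 36 × 1.414 = 38.18 kips.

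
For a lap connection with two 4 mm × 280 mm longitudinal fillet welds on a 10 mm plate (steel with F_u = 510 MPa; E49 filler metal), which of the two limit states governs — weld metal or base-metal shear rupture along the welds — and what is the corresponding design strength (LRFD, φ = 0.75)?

φR_n ≈ 349 kN (weld metal governs)

E49XX → F_EXX = 490 MPa.
t_e = 0.707 × 4 = 2.828 mm; L = 560 mm.
Weld metal: φR_n = 0.75 × 0.6 × 490 × 2.828 × 560 × 10⁻³ = 349.2 kN.
Base metal (shear rupture): φR_n = 0.75 × 0.6 × 510 × 10 × 560 × 10⁻³ = 1285 kN.
Governing: weld metal.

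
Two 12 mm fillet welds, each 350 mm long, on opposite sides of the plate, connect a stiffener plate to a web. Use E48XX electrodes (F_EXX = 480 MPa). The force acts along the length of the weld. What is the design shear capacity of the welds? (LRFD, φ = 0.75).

Effective throat t_e = 0.707 × 12 = 8.484 mm.
Total length L = 700 mm; A_we = 8.484 × 700 = 5939 mm².
F_nw = 0.6 F_EXX = 0.6 × 480 = 288 MPa.
φR_n = 0.75 × 288 × 5939 × 10⁻³ = 1283 kN.

φR_n ≈ 1280 kN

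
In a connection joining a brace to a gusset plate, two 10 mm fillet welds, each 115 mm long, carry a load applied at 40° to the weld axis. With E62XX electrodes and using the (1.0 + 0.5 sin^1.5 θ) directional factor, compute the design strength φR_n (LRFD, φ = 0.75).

φR_n ≈ 571 kN

E62XX → F_EXX = 620 MPa.
t_e = 0.707 × 10 = 7.07 mm; A_we = 7.07 × 230 = 1626 mm².
Directional factor: 1.0 + 0.5 sin^1.5(40°) = 1.258.
F_nw = 0.6 × 620 × 1.258 = 467.9 MPa.
φR_n = 0.75 × 467.9 × 1626 × 10⁻³ = 570.6 kN.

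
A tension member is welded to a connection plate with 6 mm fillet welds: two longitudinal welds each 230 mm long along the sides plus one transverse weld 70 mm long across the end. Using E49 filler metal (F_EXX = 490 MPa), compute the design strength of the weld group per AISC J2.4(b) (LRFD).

t_e = 0.707 × 6 = 4.242 mm.
R_nwl = 0.6 × 490 × 4.242 × 460 × 10⁻³ = 573.7 kN (longitudinal, 2 welds).
R_nwt = 0.6 × 490 × 4.242 × 70 × 10⁻³ = 87.3 kN (transverse, base value).
(i) R_nwl + R_nwt = 661 kN; (ii) 0.85 R_nwl + 1.5 R_nwt = 618.6 kN.
R_n = max = 661 kN [governs: (i)]; φR_n = 495.7 kN.

φR_n ≈ 496 kN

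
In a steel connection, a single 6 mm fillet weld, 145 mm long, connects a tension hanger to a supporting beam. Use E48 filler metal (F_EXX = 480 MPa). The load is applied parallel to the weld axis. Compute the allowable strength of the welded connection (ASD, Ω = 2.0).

R_n/Ω ≈ 88.6 kN

Effective throat t_e = 0.707 × 6 = 4.242 mm.
Total length L = 145 mm; A_we = 4.242 × 145 = 615.1 mm².
F_nw = 0.6 F_EXX = 0.6 × 480 = 288 MPa.
R_n = 288 × 615.1 × 10⁻³ = 177.1 kN; R_n/Ω = 177.1/2.0 = 88.57 kN.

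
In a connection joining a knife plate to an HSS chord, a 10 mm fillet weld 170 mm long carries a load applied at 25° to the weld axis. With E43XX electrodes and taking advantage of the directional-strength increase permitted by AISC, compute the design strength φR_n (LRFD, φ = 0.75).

φR_n ≈ 265 kN

E43XX → F_EXX = 430 MPa.
t_e = 0.707 × 10 = 7.07 mm; A_we = 7.07 × 170 = 1202 mm².
Directional factor: 1.0 + 0.5 sin^1.5(25°) = 1.137.
F_nw = 0.6 × 430 × 1.137 = 293.4 MPa.
φR_n = 0.75 × 293.4 × 1202 × 10⁻³ = 264.5 kN.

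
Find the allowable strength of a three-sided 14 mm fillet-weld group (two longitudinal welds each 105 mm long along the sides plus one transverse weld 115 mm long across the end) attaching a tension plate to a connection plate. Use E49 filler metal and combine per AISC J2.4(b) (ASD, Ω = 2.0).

E49XX → F_EXX = 490 MPa.
t_e = 0.707 × 14 = 9.898 mm.
R_nwl = 0.6 × 490 × 9.898 × 210 × 10⁻³ = 611.1 kN (longitudinal, 2 welds).
R_nwt = 0.6 × 490 × 9.898 × 115 × 10⁻³ = 334.7 kN (transverse, base value).
(i) R_nwl + R_nwt = 945.8 kN; (ii) 0.85 R_nwl + 1.5 R_nwt = 1021 kN.
R_n = max = 1021 kN [governs: (ii)]; R_n/Ω = 510.7 kN.

R_n/Ω ≈ 511 kN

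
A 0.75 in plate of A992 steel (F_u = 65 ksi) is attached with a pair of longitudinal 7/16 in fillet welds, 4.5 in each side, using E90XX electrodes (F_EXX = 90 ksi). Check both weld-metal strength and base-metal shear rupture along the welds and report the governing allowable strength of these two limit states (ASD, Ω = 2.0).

t_e = 0.707 × 0.4375 = 0.3093 in; L = 9 in.
Weld metal: R_n/Ω = (1/2.0) × 0.6 × 90 × 0.3093 × 9 = 75.16 kip.
Base metal (shear rupture): R_n/Ω = (1/2.0) × 0.6 × 65 × 0.75 × 9 = 131.6 kip.
Governing: weld metal.

R_n/Ω ≈ 75.2 kip (weld metal governs)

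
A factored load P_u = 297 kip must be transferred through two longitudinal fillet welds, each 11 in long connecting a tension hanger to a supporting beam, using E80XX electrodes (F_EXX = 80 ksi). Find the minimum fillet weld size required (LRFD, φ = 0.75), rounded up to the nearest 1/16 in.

Total weld length L = 22 in.
Required throat t_e = P_u / (φ × 0.6 F_EXX × L) = 297 / (0.75 × 0.6 × 80 × 22) = 0.375 in.
Required leg w = t_e / 0.707 = 0.5304 in → use 9/16 in.

w = 9/16 in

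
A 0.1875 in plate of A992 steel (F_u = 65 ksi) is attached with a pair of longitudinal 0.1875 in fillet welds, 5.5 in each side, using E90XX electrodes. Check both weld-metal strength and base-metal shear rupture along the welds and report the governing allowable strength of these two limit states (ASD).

R_n/Ω ≈ 39.4 kips (weld metal governs)

E90XX → F_EXX = 90 ksi.
t_e = 0.707 × 0.1875 = 0.1326 in; L = 11 in.
Weld metal: R_n/Ω = (1/2.0) × 0.6 × 90 × 0.1326 × 11 = 39.37 kips.
Base metal (shear rupture): R_n/Ω = (1/2.0) × 0.6 × 65 × 0.1875 × 11 = 40.22 kips.
Governing: weld metal.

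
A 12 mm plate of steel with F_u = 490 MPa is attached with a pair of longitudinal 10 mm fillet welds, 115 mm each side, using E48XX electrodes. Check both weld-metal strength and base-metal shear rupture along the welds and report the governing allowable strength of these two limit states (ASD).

E48XX → F_EXX = 480 MPa.
t_e = 0.707 × 10 = 7.07 mm; L = 230 mm.
Weld metal: R_n/Ω = (1/2.0) × 0.6 × 480 × 7.07 × 230 × 10⁻³ = 234.2 kN.
Base metal (shear rupture): R_n/Ω = (1/2.0) × 0.6 × 490 × 12 × 230 × 10⁻³ = 405.7 kN.
Governing: weld metal.

R_n/Ω ≈ 234 kN (weld metal governs)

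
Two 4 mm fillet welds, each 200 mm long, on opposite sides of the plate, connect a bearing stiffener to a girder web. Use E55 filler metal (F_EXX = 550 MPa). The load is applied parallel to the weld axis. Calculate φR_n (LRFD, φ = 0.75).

Effective throat t_e = 0.707 × 4 = 2.828 mm.
Total length L = 400 mm; A_we = 2.828 × 400 = 1131 mm².
F_nw = 0.6 F_EXX = 0.6 × 550 = 330 MPa.
φR_n = 0.75 × 330 × 1131 × 10⁻³ = 280 kN.

φR_n ≈ 280 kN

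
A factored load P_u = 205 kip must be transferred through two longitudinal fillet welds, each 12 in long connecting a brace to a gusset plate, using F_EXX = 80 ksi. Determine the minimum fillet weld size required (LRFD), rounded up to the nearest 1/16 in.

Total weld length L = 24 in.
Required throat t_e = P_u / (φ × 0.6 F_EXX × L) = 205 / (0.75 × 0.6 × 80 × 24) = 0.2373 in.
Required leg w = t_e / 0.707 = 0.3356 in → use 3/8 in.

w = 3/8 in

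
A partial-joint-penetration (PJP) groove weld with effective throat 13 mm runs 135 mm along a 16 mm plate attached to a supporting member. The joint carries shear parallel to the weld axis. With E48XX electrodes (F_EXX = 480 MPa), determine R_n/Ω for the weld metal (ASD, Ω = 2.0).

Effective throat (given) t_e = 13 mm.
A_we = 13 × 135 = 1755 mm².
F_nw = 0.6 F_EXX = 288 MPa.
R_n/Ω = (288 × 1755) / 2.0 × 10⁻³ = 252.7 kN.

R_n/Ω ≈ 253 kN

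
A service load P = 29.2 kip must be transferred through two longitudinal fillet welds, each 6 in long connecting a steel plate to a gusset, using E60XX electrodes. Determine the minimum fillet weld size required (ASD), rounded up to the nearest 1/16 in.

E60XX → F_EXX = 60 ksi.
Total weld length L = 12 in.
Required throat t_e = P × Ω / (0.6 F_EXX × L) = 29.2 × 2.0 / (0.6 × 60 × 12) = 0.1352 in.
Required leg w = t_e / 0.707 = 0.1912 in → use 1/4 in.

w = 1/4 in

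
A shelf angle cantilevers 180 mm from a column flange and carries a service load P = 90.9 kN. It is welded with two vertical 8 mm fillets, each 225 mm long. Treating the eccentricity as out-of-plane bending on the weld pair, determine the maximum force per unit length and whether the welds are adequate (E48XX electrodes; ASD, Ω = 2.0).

E48XX → F_EXX = 480 MPa.
L_w = 2 × 225 = 450 mm; section modulus (unit throat) S = 2 × L²/6 = 16880 mm².
Direct shear f_v = P/L_w = 90.9×10³/450 = 202 N/mm.
Moment M = P × e = 90.9×10³ × 180 = 16362000 N·mm; bending f_b = M/S = 969.6 N/mm.
f_max = √(f_v² + f_b²) = √(202² + 969.6²) = 990.4 N/mm.
r_n/Ω = (1/2.0) × 0.6 × 480 × (0.707 × 8) = 814.5 N/mm → NOT adequate.

f_max ≈ 990 N/mm; NOT adequate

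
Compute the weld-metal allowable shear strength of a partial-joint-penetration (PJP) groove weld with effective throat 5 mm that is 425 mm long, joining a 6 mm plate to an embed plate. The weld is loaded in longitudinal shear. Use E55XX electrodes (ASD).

R_n/Ω ≈ 351 kN

E55XX → F_EXX = 550 MPa.
Effective throat (given) t_e = 5 mm.
A_we = 5 × 425 = 2125 mm².
F_nw = 0.6 F_EXX = 330 MPa.
R_n/Ω = (330 × 2125) / 2.0 × 10⁻³ = 350.6 kN.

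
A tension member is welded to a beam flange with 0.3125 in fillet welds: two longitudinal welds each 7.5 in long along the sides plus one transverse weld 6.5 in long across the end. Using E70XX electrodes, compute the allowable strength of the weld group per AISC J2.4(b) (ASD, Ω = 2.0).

E70XX → F_EXX = 70 ksi.
t_e = 0.707 × 0.3125 = 0.2209 in.
R_nwl = 0.6 × 70 × 0.2209 × 15 = 139.2 kips (longitudinal, 2 welds).
R_nwt = 0.6 × 70 × 0.2209 × 6.5 = 60.32 kips (transverse, base value).
(i) R_nwl + R_nwt = 199.5 kips; (ii) 0.85 R_nwl + 1.5 R_nwt = 208.8 kips.
R_n = max = 208.8 kips [governs: (ii)]; R_n/Ω = 104.4 kips.

R_n/Ω ≈ 104 kips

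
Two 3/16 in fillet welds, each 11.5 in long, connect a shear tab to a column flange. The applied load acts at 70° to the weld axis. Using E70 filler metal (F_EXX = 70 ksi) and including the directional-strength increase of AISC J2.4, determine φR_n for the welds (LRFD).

φR_n ≈ 140 kips

t_e = 0.707 × 0.1875 = 0.1326 in; A_we = 0.1326 × 23 = 3.049 in².
Directional factor: 1.0 + 0.5 sin^1.5(70°) = 1.455.
F_nw = 0.6 × 70 × 1.455 = 61.13 ksi.
φR_n = 0.75 × 61.13 × 3.049 = 139.8 kips.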